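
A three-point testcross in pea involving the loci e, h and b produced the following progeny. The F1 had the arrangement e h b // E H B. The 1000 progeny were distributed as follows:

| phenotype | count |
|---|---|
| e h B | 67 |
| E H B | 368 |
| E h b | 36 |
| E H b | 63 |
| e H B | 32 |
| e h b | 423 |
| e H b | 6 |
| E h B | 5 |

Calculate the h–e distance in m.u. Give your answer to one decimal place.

The two rarest classes, e H b and E h B, are the double crossovers. Comparing them with the parentals, only the h allele has switched, so h is the middle locus and the order is b – h – e.
Crossovers in the h–e interval produce the single-crossover classes E h b and e H B (36 + 32 = 68) plus the double crossovers (11).
RF(h–e) = (68 + 11) / 1000 = 79/1000 = 0.0790 → 7.9 m.u.

7.9 m.u.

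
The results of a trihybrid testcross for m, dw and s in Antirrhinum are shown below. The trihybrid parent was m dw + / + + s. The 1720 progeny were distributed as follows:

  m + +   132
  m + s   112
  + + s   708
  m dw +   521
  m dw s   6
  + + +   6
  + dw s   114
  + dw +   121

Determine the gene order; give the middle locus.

s

The two rarest classes, m dw s and + + +, are the double crossovers. Comparing them with the parentals, only the s allele has switched, so s is the middle locus and the order is m – s – dw.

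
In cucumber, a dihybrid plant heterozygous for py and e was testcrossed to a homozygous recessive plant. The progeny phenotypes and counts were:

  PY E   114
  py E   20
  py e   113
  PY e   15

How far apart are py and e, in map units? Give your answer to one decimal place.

The two most frequent classes, PY E (114) and py e (113), are the parental types, so the F1 was PY E / py e.
The recombinant classes are PY e and py E: 15 + 20 = 35.
Recombination frequency = 35/262 = 0.1336 ≈ 13.4%, i.e. 13.4 map units.

13.4 map units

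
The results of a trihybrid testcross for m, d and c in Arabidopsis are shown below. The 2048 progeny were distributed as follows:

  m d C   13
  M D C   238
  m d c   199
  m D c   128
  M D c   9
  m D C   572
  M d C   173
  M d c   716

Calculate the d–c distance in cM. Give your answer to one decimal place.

15.8 cM

The two most frequent reciprocal classes, M d c and m D C, are the parental types, so the F1 was M d c / m D C.
The two rarest classes, M D c and m d C, are the double crossovers. Comparing them with the parentals, only the d allele has switched, so d is the middle locus and the order is m – d – c.
Crossovers in the d–c interval produce the single-crossover classes M d C and m D c (173 + 128 = 301) plus the double crossovers (22).
RF(d–c) = (301 + 22) / 2048 = 323/2048 = 0.1577 → 15.8 cM.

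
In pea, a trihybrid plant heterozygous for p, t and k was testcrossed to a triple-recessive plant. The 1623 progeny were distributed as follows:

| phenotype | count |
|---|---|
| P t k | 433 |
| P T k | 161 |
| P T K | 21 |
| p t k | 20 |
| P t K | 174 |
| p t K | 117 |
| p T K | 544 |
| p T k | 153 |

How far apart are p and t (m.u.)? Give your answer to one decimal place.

19.7 m.u.

The two most frequent reciprocal classes, p T K and P t k, are the parental types, so the F1 was p T K / P t k.
The two rarest classes, P T K and p t k, are the double crossovers. Comparing them with the parentals, only the p allele has switched, so p is the middle locus and the order is k – p – t.
Crossovers in the p–t interval produce the single-crossover classes p t K and P T k (117 + 161 = 278) plus the double crossovers (41).
RF(p–t) = (278 + 41) / 1623 = 319/1623 = 0.1965 → 19.7 m.u.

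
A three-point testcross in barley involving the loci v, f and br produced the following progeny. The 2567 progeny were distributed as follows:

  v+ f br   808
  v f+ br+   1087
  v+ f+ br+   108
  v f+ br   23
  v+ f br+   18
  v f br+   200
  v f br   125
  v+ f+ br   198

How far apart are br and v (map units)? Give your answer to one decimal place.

The two most frequent reciprocal classes, v+ f br and v f+ br+, are the parental types, so the F1 was v+ f br / v f+ br+.
The two rarest classes, v+ f br+ and v f+ br, are the double crossovers. Comparing them with the parentals, only the br allele has switched, so br is the middle locus and the order is f – br – v.
Crossovers in the br–v interval produce the single-crossover classes v f br and v+ f+ br+ (125 + 108 = 233) plus the double crossovers (41).
RF(br–v) = (233 + 41) / 2567 = 274/2567 = 0.1067 → 10.7 map units.

10.7 map units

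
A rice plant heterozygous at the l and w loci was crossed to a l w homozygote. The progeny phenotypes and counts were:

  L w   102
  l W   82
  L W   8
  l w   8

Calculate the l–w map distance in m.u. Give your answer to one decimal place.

The two most frequent classes, L w (102) and l W (82), are the parental types, so the F1 was L w / l W.
The recombinant classes are L W and l w: 8 + 8 = 16.
Recombination frequency = 16/200 = 0.0800 ≈ 8.0%, i.e. 8.0 m.u.

8.0 m.u.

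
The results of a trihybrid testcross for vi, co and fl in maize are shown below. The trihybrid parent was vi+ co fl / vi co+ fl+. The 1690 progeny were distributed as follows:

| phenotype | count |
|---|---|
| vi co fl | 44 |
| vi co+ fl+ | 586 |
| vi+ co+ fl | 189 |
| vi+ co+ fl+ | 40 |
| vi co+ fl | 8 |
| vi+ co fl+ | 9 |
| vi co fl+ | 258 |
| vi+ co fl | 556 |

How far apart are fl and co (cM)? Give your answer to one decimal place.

The two rarest classes, vi+ co fl+ and vi co+ fl, are the double crossovers. Comparing them with the parentals, only the fl allele has switched, so fl is the middle locus and the order is co – fl – vi.
Crossovers in the co–fl interval produce the single-crossover classes vi+ co+ fl and vi co fl+ (189 + 258 = 447) plus the double crossovers (17).
RF(co–fl) = (447 + 17) / 1690 = 464/1690 = 0.2746 → 27.5 cM.

27.5 cM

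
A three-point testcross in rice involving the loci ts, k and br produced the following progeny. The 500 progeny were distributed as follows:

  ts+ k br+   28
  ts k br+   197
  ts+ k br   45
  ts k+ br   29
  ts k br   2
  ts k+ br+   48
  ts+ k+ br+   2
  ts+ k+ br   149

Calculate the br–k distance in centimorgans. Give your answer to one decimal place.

The two most frequent reciprocal classes, ts+ k+ br and ts k br+, are the parental types, so the F1 was ts+ k+ br / ts k br+.
The two rarest classes, ts+ k+ br+ and ts k br, are the double crossovers. Comparing them with the parentals, only the br allele has switched, so br is the middle locus and the order is ts – br – k.
Crossovers in the br–k interval produce the single-crossover classes ts+ k br and ts k+ br+ (45 + 48 = 93) plus the double crossovers (4).
RF(br–k) = (93 + 4) / 500 = 97/500 = 0.1940 → 19.4 centimorgans.

19.4 centimorgans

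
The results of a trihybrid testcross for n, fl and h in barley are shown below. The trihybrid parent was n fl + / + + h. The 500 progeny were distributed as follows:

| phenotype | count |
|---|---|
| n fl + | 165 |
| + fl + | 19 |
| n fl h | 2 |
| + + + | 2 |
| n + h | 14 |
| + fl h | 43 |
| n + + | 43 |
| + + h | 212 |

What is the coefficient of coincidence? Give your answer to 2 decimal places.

0.60

The two rarest classes, n fl h and + + +, are the double crossovers. Comparing them with the parentals, only the h allele has switched, so h is the middle locus and the order is fl – h – n.
fl–h: (86 + 4)/500 = 0.1800; h–n: (33 + 4)/500 = 0.0740.
Expected DCO frequency = 0.1800 × 0.0740 ≈ 0.01332; observed = 4/500 ≈ 0.00800.
Coefficient of coincidence = 0.00800/0.01332 ≈ 0.60.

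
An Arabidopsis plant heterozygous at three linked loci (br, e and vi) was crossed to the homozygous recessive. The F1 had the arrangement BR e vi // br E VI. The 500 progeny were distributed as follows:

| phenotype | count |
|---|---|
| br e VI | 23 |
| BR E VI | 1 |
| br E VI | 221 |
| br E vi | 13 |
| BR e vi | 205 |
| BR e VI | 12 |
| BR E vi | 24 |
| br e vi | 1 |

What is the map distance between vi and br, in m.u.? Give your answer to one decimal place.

5.4 m.u.

The two rarest classes, br e vi and BR E VI, are the double crossovers. Comparing them with the parentals, only the br allele has switched, so br is the middle locus and the order is vi – br – e.
Crossovers in the vi–br interval produce the single-crossover classes BR e VI and br E vi (12 + 13 = 25) plus the double crossovers (2).
RF(vi–br) = (25 + 2) / 500 = 27/500 = 0.0540 → 5.4 m.u.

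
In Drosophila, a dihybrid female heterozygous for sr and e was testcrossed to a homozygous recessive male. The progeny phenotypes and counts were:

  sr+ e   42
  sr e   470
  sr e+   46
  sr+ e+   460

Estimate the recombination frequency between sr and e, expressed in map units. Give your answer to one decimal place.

8.6 map units

The two most frequent classes, sr+ e+ (460) and sr e (470), are the parental types, so the F1 was sr+ e+ / sr e.
The recombinant classes are sr+ e and sr e+: 42 + 46 = 88.
Recombination frequency = 88/1018 = 0.0864 ≈ 8.6%, i.e. 8.6 map units.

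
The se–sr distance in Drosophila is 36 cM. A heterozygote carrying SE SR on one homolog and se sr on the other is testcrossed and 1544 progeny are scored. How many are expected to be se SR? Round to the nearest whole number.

278

A map distance of 36 cM corresponds to a recombination frequency of 0.360.
The F1 is SE SR / se sr, so se SR is a recombinant gamete class with expected frequency r/2 = 0.360/2 = 0.1800.
Expected number = 0.1800 × 1544 = 277.92 ≈ 278.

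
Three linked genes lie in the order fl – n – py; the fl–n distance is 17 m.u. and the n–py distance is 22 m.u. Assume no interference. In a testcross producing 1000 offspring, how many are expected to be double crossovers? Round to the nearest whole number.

37

Map distances give recombination frequencies of 0.170 and 0.220 for the two intervals.
With no interference, expected double-crossover frequency = 0.170 × 0.220 = 0.03740.
Expected number = 0.03740 × 1000 = 37.40 ≈ 37.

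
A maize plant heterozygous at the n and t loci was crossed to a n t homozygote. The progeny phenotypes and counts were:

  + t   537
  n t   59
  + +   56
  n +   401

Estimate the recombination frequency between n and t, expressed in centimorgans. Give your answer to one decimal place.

10.9 centimorgans

The two most frequent classes, + t (537) and n + (401), are the parental types, so the F1 was + t / n +.
The recombinant classes are + + and n t: 56 + 59 = 115.
Recombination frequency = 115/1053 = 0.1092 ≈ 10.9%, i.e. 10.9 centimorgans.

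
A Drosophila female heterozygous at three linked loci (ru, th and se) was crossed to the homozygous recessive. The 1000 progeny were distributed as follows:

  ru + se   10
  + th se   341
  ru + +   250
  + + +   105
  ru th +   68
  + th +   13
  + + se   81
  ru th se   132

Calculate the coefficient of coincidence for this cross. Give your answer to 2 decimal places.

0.51

The two most frequent reciprocal classes, + th se and ru + +, are the parental types, so the F1 was + th se / ru + +.
The two rarest classes, + th + and ru + se, are the double crossovers. Comparing them with the parentals, only the se allele has switched, so se is the middle locus and the order is ru – se – th.
ru–se: (237 + 23)/1000 = 0.2600; se–th: (149 + 23)/1000 = 0.1720.
Expected DCO frequency = 0.2600 × 0.1720 ≈ 0.04472; observed = 23/1000 ≈ 0.02300.
Coefficient of coincidence = 0.02300/0.04472 ≈ 0.51.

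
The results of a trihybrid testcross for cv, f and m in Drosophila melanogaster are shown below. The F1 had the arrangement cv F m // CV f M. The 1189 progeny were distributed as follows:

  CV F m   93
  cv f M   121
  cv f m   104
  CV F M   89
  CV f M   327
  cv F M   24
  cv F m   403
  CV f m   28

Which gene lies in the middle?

The two rarest classes, cv F M and CV f m, are the double crossovers. Comparing them with the parentals, only the m allele has switched, so m is the middle locus and the order is f – m – cv.

m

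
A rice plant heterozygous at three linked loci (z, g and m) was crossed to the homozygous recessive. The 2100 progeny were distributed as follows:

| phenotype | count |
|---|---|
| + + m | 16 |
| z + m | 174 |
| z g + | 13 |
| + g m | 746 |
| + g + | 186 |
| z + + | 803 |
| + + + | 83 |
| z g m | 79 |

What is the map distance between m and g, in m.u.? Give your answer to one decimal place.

18.5 m.u.

The two most frequent reciprocal classes, z + + and + g m, are the parental types, so the F1 was z + + / + g m.
The two rarest classes, z g + and + + m, are the double crossovers. Comparing them with the parentals, only the g allele has switched, so g is the middle locus and the order is z – g – m.
Crossovers in the g–m interval produce the single-crossover classes z + m and + g + (174 + 186 = 360) plus the double crossovers (29).
RF(g–m) = (360 + 29) / 2100 = 389/2100 = 0.1852 → 18.5 m.u.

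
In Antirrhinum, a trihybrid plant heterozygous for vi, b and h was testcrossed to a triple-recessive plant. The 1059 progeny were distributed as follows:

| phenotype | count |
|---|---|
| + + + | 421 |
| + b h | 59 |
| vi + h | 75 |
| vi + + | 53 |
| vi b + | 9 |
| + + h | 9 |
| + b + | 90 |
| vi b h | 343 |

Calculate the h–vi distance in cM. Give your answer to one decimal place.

12.3 cM

The two most frequent reciprocal classes, vi b h and + + +, are the parental types, so the F1 was vi b h / + + +.
The two rarest classes, vi b + and + + h, are the double crossovers. Comparing them with the parentals, only the h allele has switched, so h is the middle locus and the order is vi – h – b.
Crossovers in the vi–h interval produce the single-crossover classes + b h and vi + + (59 + 53 = 112) plus the double crossovers (18).
RF(vi–h) = (112 + 18) / 1059 = 130/1059 = 0.1228 → 12.3 cM.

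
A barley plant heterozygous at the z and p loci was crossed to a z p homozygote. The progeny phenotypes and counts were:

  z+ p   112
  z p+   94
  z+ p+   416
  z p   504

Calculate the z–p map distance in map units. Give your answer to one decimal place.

The two most frequent classes, z+ p+ (416) and z p (504), are the parental types, so the F1 was z+ p+ / z p.
The recombinant classes are z+ p and z p+: 112 + 94 = 206.
Recombination frequency = 206/1126 = 0.1829 ≈ 18.3%, i.e. 18.3 map units.

18.3 map units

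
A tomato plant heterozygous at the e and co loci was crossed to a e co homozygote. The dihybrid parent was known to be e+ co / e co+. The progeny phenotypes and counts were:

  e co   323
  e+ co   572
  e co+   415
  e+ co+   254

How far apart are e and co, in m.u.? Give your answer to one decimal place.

36.9 m.u.

The recombinant classes are e+ co+ and e co: 254 + 323 = 577.
Recombination frequency = 577/1564 = 0.3689 ≈ 36.9%, i.e. 36.9 m.u.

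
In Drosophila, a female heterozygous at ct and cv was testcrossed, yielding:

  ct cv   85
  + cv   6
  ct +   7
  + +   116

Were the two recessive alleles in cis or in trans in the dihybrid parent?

The two most frequent classes are + + (116) and ct cv (85); these are the parental (non-recombinant) types.
So the F1 carried + + on one chromosome and ct cv on the other — the recessive alleles are on the same chromosome (cis / coupling).

cis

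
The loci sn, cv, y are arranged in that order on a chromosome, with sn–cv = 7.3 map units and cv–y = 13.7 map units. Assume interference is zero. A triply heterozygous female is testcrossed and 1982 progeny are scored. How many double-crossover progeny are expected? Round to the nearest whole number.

Map distances give recombination frequencies of 0.073 and 0.137 for the two intervals.
With no interference, expected double-crossover frequency = 0.073 × 0.137 = 0.01000.
Expected number = 0.01000 × 1982 = 19.82 ≈ 20.

20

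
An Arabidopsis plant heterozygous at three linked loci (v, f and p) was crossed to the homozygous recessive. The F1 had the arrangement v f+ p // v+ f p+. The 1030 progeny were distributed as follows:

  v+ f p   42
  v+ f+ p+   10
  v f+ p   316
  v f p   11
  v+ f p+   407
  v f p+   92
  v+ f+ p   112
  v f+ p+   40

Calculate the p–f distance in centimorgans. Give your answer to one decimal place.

10.0 centimorgans

The two rarest classes, v f p and v+ f+ p+, are the double crossovers. Comparing them with the parentals, only the f allele has switched, so f is the middle locus and the order is p – f – v.
Crossovers in the p–f interval produce the single-crossover classes v f+ p+ and v+ f p (40 + 42 = 82) plus the double crossovers (21).
RF(p–f) = (82 + 21) / 1030 = 103/1030 = 0.1000 → 10.0 centimorgans.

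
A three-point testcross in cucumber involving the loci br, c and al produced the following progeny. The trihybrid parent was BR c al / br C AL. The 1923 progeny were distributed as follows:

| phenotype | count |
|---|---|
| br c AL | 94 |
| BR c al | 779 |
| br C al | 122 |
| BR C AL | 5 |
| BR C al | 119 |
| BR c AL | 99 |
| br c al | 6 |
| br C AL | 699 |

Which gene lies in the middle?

The two rarest classes, br c al and BR C AL, are the double crossovers. Comparing them with the parentals, only the br allele has switched, so br is the middle locus and the order is al – br – c.

br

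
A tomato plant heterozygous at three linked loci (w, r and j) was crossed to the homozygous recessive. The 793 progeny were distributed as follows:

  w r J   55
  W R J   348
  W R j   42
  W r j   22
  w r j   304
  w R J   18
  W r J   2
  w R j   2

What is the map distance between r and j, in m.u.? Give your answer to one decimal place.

The two most frequent reciprocal classes, W R J and w r j, are the parental types, so the F1 was W R J / w r j.
The two rarest classes, W r J and w R j, are the double crossovers. Comparing them with the parentals, only the r allele has switched, so r is the middle locus and the order is j – r – w.
Crossovers in the j–r interval produce the single-crossover classes W R j and w r J (42 + 55 = 97) plus the double crossovers (4).
RF(j–r) = (97 + 4) / 793 = 101/793 = 0.1274 → 12.7 m.u.

12.7 m.u.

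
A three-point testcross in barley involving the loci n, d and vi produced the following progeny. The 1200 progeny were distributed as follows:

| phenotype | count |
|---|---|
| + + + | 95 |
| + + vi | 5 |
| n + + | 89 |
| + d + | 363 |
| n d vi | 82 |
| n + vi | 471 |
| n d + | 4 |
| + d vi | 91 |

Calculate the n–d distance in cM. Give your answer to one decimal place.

15.5 cM

The two most frequent reciprocal classes, + d + and n + vi, are the parental types, so the F1 was + d + / n + vi.
The two rarest classes, n d + and + + vi, are the double crossovers. Comparing them with the parentals, only the n allele has switched, so n is the middle locus and the order is d – n – vi.
Crossovers in the d–n interval produce the single-crossover classes + + + and n d vi (95 + 82 = 177) plus the double crossovers (9).
RF(d–n) = (177 + 9) / 1200 = 186/1200 = 0.1550 → 15.5 cM.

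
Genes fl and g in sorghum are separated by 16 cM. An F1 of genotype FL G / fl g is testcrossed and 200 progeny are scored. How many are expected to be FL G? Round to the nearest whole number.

A map distance of 16 cM corresponds to a recombination frequency of 0.160.
The F1 is FL G / fl g, so FL G is a parental gamete class with expected frequency (1 − r)/2 = 0.840/2 = 0.4200.
Expected number = 0.4200 × 200 = 84.00 ≈ 84.

84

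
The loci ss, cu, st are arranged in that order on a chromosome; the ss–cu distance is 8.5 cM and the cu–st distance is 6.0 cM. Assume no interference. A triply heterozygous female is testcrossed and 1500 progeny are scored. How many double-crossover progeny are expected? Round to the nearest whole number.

8

Map distances give recombination frequencies of 0.085 and 0.060 for the two intervals.
With no interference, expected double-crossover frequency = 0.085 × 0.060 = 0.00510.
Expected number = 0.00510 × 1500 = 7.65 ≈ 8.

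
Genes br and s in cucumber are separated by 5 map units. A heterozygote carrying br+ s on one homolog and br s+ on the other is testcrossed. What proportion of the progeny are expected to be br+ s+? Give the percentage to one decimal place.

2.5%

A map distance of 5 map units corresponds to a recombination frequency of 0.050.
The F1 is br+ s / br s+, so br+ s+ is a recombinant gamete class with expected frequency r/2 = 0.050/2 = 0.0250.
That is 0.0250 = 2.5% of the progeny.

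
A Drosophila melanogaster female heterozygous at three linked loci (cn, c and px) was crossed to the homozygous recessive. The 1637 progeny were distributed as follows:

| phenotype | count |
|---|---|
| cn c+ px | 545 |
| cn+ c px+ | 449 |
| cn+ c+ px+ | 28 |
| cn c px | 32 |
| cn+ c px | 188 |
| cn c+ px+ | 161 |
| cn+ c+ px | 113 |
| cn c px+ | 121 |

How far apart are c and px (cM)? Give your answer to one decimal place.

25.0 cM

The two most frequent reciprocal classes, cn c+ px and cn+ c px+, are the parental types, so the F1 was cn c+ px / cn+ c px+.
The two rarest classes, cn c px and cn+ c+ px+, are the double crossovers. Comparing them with the parentals, only the c allele has switched, so c is the middle locus and the order is cn – c – px.
Crossovers in the c–px interval produce the single-crossover classes cn c+ px+ and cn+ c px (161 + 188 = 349) plus the double crossovers (60).
RF(c–px) = (349 + 60) / 1637 = 409/1637 = 0.2498 → 25.0 cM.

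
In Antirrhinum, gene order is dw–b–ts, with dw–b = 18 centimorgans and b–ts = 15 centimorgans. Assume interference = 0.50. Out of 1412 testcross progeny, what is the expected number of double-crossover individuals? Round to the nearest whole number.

19

Map distances give recombination frequencies of 0.180 and 0.150 for the two intervals.
With interference 0.50 (so coincidence = 0.50), expected double-crossover frequency = 0.180 × 0.150 × 0.50 = 0.01350.
Expected number = 0.01350 × 1412 = 19.06 ≈ 19.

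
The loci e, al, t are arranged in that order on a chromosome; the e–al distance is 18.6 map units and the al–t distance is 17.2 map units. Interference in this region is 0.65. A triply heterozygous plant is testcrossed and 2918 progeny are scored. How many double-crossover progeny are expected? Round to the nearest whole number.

33

Map distances give recombination frequencies of 0.186 and 0.172 for the two intervals.
With interference 0.65 (so coincidence = 0.35), expected double-crossover frequency = 0.186 × 0.172 × 0.35 = 0.01120.
Expected number = 0.01120 × 2918 = 32.67 ≈ 33.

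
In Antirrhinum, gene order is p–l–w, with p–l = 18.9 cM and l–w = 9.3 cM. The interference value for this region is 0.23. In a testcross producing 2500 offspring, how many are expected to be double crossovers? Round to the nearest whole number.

34

Map distances give recombination frequencies of 0.189 and 0.093 for the two intervals.
With interference 0.23 (so coincidence = 0.77), expected double-crossover frequency = 0.189 × 0.093 × 0.77 = 0.01353.
Expected number = 0.01353 × 2500 = 33.84 ≈ 34.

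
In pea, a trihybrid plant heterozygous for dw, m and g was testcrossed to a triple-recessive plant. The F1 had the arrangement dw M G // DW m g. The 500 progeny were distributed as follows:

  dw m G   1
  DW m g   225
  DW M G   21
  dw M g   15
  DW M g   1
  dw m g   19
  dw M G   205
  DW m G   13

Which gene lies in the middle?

The two rarest classes, dw m G and DW M g, are the double crossovers. Comparing them with the parentals, only the m allele has switched, so m is the middle locus and the order is g – m – dw.

m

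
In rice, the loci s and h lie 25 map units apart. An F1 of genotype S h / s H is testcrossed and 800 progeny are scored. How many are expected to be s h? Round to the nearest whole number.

A map distance of 25 map units corresponds to a recombination frequency of 0.250.
The F1 is S h / s H, so s h is a recombinant gamete class with expected frequency r/2 = 0.250/2 = 0.1250.
Expected number = 0.1250 × 800 = 100.00 ≈ 100.

100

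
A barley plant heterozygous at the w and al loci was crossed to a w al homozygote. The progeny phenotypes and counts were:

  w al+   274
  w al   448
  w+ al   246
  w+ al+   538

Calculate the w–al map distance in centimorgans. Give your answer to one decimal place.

34.5 centimorgans

The two most frequent classes, w+ al+ (538) and w al (448), are the parental types, so the F1 was w+ al+ / w al.
The recombinant classes are w+ al and w al+: 246 + 274 = 520.
Recombination frequency = 520/1506 = 0.3453 ≈ 34.5%, i.e. 34.5 centimorgans.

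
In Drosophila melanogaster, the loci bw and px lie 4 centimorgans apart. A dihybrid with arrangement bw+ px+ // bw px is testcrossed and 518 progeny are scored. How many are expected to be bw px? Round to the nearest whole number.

A map distance of 4 centimorgans corresponds to a recombination frequency of 0.040.
The F1 is bw+ px+ / bw px, so bw px is a parental gamete class with expected frequency (1 − r)/2 = 0.960/2 = 0.4800.
Expected number = 0.4800 × 518 = 248.64 ≈ 249.

249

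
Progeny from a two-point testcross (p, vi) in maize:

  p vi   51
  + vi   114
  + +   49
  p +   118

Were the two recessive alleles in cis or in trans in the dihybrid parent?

trans

The two most frequent classes are + vi (114) and p + (118); these are the parental (non-recombinant) types.
So the F1 carried + vi on one chromosome and p + on the other — the recessive alleles are on opposite chromosomes (trans / repulsion).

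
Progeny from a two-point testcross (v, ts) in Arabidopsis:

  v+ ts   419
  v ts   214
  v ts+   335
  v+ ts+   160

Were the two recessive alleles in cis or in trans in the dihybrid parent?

trans

The two most frequent classes are v+ ts (419) and v ts+ (335); these are the parental (non-recombinant) types.
So the F1 carried v+ ts on one chromosome and v ts+ on the other — the recessive alleles are on opposite chromosomes (trans / repulsion).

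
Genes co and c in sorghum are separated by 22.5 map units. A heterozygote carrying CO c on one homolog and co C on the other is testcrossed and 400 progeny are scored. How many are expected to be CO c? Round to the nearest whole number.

A map distance of 22.5 map units corresponds to a recombination frequency of 0.225.
The F1 is CO c / co C, so CO c is a parental gamete class with expected frequency (1 − r)/2 = 0.775/2 = 0.3875.
Expected number = 0.3875 × 400 = 155.00 ≈ 155.

155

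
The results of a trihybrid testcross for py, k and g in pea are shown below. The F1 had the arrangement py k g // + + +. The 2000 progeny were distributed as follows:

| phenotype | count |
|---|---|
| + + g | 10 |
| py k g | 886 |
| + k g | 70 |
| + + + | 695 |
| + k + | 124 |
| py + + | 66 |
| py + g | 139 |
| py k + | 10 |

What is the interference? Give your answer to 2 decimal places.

0.09

The two rarest classes, py k + and + + g, are the double crossovers. Comparing them with the parentals, only the g allele has switched, so g is the middle locus and the order is k – g – py.
k–g: (263 + 20)/2000 = 0.1415; g–py: (136 + 20)/2000 = 0.0780.
Expected DCO frequency = 0.1415 × 0.0780 ≈ 0.01104; observed = 20/2000 ≈ 0.01000.
Coefficient of coincidence = 0.01000/0.01104 ≈ 0.91; interference = 1 − 0.91 = 0.09.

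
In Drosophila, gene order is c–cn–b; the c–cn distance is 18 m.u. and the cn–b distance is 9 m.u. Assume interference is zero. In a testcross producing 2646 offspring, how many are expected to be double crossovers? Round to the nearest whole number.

Map distances give recombination frequencies of 0.180 and 0.090 for the two intervals.
With no interference, expected double-crossover frequency = 0.180 × 0.090 = 0.01620.
Expected number = 0.01620 × 2646 = 42.87 ≈ 43.

43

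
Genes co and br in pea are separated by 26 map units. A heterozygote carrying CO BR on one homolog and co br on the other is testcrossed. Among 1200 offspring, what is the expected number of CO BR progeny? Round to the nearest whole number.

A map distance of 26 map units corresponds to a recombination frequency of 0.260.
The F1 is CO BR / co br, so CO BR is a parental gamete class with expected frequency (1 − r)/2 = 0.740/2 = 0.3700.
Expected number = 0.3700 × 1200 = 444.00 ≈ 444.

444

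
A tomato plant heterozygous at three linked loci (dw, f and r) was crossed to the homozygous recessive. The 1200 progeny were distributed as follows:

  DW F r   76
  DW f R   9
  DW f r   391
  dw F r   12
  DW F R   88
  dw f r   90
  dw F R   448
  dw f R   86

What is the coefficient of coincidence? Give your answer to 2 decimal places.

The two most frequent reciprocal classes, DW f r and dw F R, are the parental types, so the F1 was DW f r / dw F R.
The two rarest classes, DW f R and dw F r, are the double crossovers. Comparing them with the parentals, only the r allele has switched, so r is the middle locus and the order is f – r – dw.
f–r: (162 + 21)/1200 = 0.1525; r–dw: (178 + 21)/1200 = 0.1658.
Expected DCO frequency = 0.1525 × 0.1658 ≈ 0.02528; observed = 21/1200 ≈ 0.01750.
Coefficient of coincidence = 0.01750/0.02528 ≈ 0.69.

0.69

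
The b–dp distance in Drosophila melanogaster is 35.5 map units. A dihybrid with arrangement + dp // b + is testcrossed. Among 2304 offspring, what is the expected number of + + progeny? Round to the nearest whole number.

409

A map distance of 35.5 map units corresponds to a recombination frequency of 0.355.
The F1 is + dp / b +, so + + is a recombinant gamete class with expected frequency r/2 = 0.355/2 = 0.1775.
Expected number = 0.1775 × 2304 = 408.96 ≈ 409.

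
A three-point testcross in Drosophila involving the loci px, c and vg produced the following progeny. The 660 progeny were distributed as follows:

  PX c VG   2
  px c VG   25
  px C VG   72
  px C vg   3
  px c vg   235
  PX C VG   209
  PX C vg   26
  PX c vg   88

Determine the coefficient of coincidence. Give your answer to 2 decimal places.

0.36

The two most frequent reciprocal classes, PX C VG and px c vg, are the parental types, so the F1 was PX C VG / px c vg.
The two rarest classes, PX c VG and px C vg, are the double crossovers. Comparing them with the parentals, only the c allele has switched, so c is the middle locus and the order is px – c – vg.
px–c: (160 + 5)/660 = 0.2500; c–vg: (51 + 5)/660 = 0.0848.
Expected DCO frequency = 0.2500 × 0.0848 ≈ 0.02120; observed = 5/660 ≈ 0.00758.
Coefficient of coincidence = 0.00758/0.02120 ≈ 0.36.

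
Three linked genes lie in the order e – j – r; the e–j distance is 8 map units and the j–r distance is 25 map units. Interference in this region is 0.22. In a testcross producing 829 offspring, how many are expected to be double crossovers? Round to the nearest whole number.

Map distances give recombination frequencies of 0.080 and 0.250 for the two intervals.
With interference 0.22 (so coincidence = 0.78), expected double-crossover frequency = 0.080 × 0.250 × 0.78 = 0.01560.
Expected number = 0.01560 × 829 = 12.93 ≈ 13.

13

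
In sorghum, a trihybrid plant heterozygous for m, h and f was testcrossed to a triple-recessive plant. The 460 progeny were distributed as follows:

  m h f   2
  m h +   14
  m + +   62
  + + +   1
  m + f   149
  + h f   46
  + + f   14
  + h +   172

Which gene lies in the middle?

The two most frequent reciprocal classes, + h + and m + f, are the parental types, so the F1 was + h + / m + f.
The two rarest classes, + + + and m h f, are the double crossovers. Comparing them with the parentals, only the h allele has switched, so h is the middle locus and the order is f – h – m.

h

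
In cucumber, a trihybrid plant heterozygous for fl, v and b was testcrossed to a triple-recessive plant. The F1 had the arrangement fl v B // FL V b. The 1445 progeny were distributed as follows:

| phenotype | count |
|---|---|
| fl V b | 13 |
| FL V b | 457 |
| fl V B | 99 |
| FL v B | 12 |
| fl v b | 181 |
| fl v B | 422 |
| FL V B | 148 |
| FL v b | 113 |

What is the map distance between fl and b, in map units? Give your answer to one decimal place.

The two rarest classes, FL v B and fl V b, are the double crossovers. Comparing them with the parentals, only the fl allele has switched, so fl is the middle locus and the order is b – fl – v.
Crossovers in the b–fl interval produce the single-crossover classes fl v b and FL V B (181 + 148 = 329) plus the double crossovers (25).
RF(b–fl) = (329 + 25) / 1445 = 354/1445 = 0.2450 → 24.5 map units.

24.5 map units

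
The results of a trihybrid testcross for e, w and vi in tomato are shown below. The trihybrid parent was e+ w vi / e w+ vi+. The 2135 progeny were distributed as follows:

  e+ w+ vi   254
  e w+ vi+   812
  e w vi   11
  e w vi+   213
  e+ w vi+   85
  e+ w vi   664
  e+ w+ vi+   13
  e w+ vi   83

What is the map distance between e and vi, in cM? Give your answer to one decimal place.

The two rarest classes, e w vi and e+ w+ vi+, are the double crossovers. Comparing them with the parentals, only the e allele has switched, so e is the middle locus and the order is w – e – vi.
Crossovers in the e–vi interval produce the single-crossover classes e+ w vi+ and e w+ vi (85 + 83 = 168) plus the double crossovers (24).
RF(e–vi) = (168 + 24) / 2135 = 192/2135 = 0.0899 → 9.0 cM.

9.0 cM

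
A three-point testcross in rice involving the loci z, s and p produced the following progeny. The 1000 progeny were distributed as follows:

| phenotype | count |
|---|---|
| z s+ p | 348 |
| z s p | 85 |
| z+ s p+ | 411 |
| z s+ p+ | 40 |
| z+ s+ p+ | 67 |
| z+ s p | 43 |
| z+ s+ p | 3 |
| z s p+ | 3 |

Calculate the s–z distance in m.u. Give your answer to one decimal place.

The two most frequent reciprocal classes, z s+ p and z+ s p+, are the parental types, so the F1 was z s+ p / z+ s p+.
The two rarest classes, z+ s+ p and z s p+, are the double crossovers. Comparing them with the parentals, only the z allele has switched, so z is the middle locus and the order is s – z – p.
Crossovers in the s–z interval produce the single-crossover classes z s p and z+ s+ p+ (85 + 67 = 152) plus the double crossovers (6).
RF(s–z) = (152 + 6) / 1000 = 158/1000 = 0.1580 → 15.8 m.u.

15.8 m.u.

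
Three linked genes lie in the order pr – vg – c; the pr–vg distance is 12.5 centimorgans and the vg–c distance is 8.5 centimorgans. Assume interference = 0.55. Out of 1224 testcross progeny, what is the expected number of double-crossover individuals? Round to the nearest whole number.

6

Map distances give recombination frequencies of 0.125 and 0.085 for the two intervals.
With interference 0.55 (so coincidence = 0.45), expected double-crossover frequency = 0.125 × 0.085 × 0.45 = 0.00478.
Expected number = 0.00478 × 1224 = 5.85 ≈ 6.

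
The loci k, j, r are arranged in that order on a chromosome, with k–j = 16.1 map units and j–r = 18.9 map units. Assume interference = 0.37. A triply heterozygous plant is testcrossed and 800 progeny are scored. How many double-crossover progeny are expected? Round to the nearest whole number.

Map distances give recombination frequencies of 0.161 and 0.189 for the two intervals.
With interference 0.37 (so coincidence = 0.63), expected double-crossover frequency = 0.161 × 0.189 × 0.63 = 0.01917.
Expected number = 0.01917 × 800 = 15.34 ≈ 15.

15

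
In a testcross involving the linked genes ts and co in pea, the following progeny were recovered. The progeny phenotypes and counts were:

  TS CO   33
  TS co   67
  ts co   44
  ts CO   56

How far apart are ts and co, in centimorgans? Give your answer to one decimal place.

The two most frequent classes, TS co (67) and ts CO (56), are the parental types, so the F1 was TS co / ts CO.
The recombinant classes are TS CO and ts co: 33 + 44 = 77.
Recombination frequency = 77/200 = 0.3850 ≈ 38.5%, i.e. 38.5 centimorgans.

38.5 centimorgans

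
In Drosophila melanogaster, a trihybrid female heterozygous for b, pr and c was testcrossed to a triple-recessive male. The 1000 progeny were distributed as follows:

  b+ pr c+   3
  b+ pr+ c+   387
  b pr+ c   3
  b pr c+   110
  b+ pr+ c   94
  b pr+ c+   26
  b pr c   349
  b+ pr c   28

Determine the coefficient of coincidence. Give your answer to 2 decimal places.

0.48

The two most frequent reciprocal classes, b+ pr+ c+ and b pr c, are the parental types, so the F1 was b+ pr+ c+ / b pr c.
The two rarest classes, b+ pr c+ and b pr+ c, are the double crossovers. Comparing them with the parentals, only the pr allele has switched, so pr is the middle locus and the order is c – pr – b.
c–pr: (204 + 6)/1000 = 0.2100; pr–b: (54 + 6)/1000 = 0.0600.
Expected DCO frequency = 0.2100 × 0.0600 ≈ 0.01260; observed = 6/1000 ≈ 0.00600.
Coefficient of coincidence = 0.00600/0.01260 ≈ 0.48.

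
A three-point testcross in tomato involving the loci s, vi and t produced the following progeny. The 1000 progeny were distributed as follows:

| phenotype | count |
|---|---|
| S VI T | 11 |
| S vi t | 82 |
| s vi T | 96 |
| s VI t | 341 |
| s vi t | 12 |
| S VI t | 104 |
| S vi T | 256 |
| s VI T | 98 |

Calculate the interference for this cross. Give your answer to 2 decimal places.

0.49

The two most frequent reciprocal classes, S vi T and s VI t, are the parental types, so the F1 was S vi T / s VI t.
The two rarest classes, S VI T and s vi t, are the double crossovers. Comparing them with the parentals, only the vi allele has switched, so vi is the middle locus and the order is s – vi – t.
s–vi: (200 + 23)/1000 = 0.2230; vi–t: (180 + 23)/1000 = 0.2030.
Expected DCO frequency = 0.2230 × 0.2030 ≈ 0.04527; observed = 23/1000 ≈ 0.02300.
Coefficient of coincidence = 0.02300/0.04527 ≈ 0.51; interference = 1 − 0.51 = 0.49.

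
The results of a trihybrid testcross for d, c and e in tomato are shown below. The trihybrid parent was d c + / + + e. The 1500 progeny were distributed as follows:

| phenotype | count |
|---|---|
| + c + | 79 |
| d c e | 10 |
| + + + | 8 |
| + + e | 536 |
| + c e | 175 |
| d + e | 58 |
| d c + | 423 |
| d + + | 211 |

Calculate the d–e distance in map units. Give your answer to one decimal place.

The two rarest classes, d c e and + + +, are the double crossovers. Comparing them with the parentals, only the e allele has switched, so e is the middle locus and the order is c – e – d.
Crossovers in the e–d interval produce the single-crossover classes + c + and d + e (79 + 58 = 137) plus the double crossovers (18).
RF(e–d) = (137 + 18) / 1500 = 155/1500 = 0.1033 → 10.3 map units.

10.3 map units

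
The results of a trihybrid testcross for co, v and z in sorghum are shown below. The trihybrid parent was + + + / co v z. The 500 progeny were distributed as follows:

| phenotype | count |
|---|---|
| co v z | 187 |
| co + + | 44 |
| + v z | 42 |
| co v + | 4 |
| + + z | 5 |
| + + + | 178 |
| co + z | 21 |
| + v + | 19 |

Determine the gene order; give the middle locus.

The two rarest classes, + + z and co v +, are the double crossovers. Comparing them with the parentals, only the z allele has switched, so z is the middle locus and the order is v – z – co.

z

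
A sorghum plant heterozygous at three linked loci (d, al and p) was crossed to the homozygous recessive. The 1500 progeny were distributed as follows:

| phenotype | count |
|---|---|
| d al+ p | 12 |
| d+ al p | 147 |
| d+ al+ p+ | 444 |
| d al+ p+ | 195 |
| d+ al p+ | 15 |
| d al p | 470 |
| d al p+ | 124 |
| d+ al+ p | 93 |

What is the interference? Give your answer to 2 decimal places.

0.55

The two most frequent reciprocal classes, d+ al+ p+ and d al p, are the parental types, so the F1 was d+ al+ p+ / d al p.
The two rarest classes, d+ al p+ and d al+ p, are the double crossovers. Comparing them with the parentals, only the al allele has switched, so al is the middle locus and the order is d – al – p.
d–al: (342 + 27)/1500 = 0.2460; al–p: (217 + 27)/1500 = 0.1627.
Expected DCO frequency = 0.2460 × 0.1627 ≈ 0.04002; observed = 27/1500 ≈ 0.01800.
Coefficient of coincidence = 0.01800/0.04002 ≈ 0.45; interference = 1 − 0.45 = 0.55.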